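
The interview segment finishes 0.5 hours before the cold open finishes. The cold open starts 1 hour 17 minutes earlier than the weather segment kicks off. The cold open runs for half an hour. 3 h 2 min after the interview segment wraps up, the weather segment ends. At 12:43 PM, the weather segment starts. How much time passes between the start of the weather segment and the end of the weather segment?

105 minutes

The cold open starts at 12:43 PM − 77 min = 11:26 AM.
The cold open ends at 11:26 AM + 30 min = 11:56 AM.
The interview segment ends at 11:56 AM − 30 min = 11:26 AM.
The weather segment ends at 11:26 AM + 182 min = 2:28 PM.
From 12:43 PM to 2:28 PM is 105 minutes.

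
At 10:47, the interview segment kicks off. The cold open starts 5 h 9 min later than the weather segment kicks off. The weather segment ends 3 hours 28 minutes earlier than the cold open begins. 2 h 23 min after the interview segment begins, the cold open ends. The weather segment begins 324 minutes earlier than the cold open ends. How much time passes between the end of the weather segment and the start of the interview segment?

80 minutes

The cold open ends at 10:47 + 143 min = 13:10.
The weather segment starts at 13:10 − 324 min = 07:46.
The cold open starts at 07:46 + 309 min = 12:55.
The weather segment ends at 12:55 − 208 min = 09:27.
From 09:27 to 10:47 is 80 minutes.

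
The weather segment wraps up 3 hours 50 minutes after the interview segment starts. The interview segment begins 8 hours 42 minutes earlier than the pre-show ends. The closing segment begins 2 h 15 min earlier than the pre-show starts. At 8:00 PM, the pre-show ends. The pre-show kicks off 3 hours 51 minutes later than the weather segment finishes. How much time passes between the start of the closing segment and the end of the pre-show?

3 hours 16 minutes

The interview segment starts at 8:00 PM − 522 min = 11:18 AM.
The weather segment ends at 11:18 AM + 230 min = 3:08 PM.
The pre-show starts at 3:08 PM + 231 min = 6:59 PM.
The closing segment starts at 6:59 PM − 135 min = 4:44 PM.
From 4:44 PM to 8:00 PM is 3 hours 16 minutes.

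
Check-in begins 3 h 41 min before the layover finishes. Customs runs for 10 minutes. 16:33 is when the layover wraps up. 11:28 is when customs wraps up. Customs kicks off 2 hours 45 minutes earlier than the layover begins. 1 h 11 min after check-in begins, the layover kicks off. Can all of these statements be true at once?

Check-in starts at 16:33 − 221 min = 12:52.
The layover starts at 12:52 + 71 min = 14:03.
Customs starts at 14:03 − 165 min = 11:18.
Customs ends at 11:18 + 10 min = 11:28.
That matches the stated 11:28, so the schedule is consistent.

Yes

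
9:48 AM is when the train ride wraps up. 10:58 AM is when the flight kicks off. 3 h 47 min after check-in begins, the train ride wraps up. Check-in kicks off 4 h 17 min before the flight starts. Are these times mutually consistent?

Check-in starts at 10:58 AM − 257 min = 6:41 AM.
The train ride ends at 6:41 AM + 227 min = 10:28 AM.
But the train ride is also said to end at 9:48 AM — a 40-minute conflict.

No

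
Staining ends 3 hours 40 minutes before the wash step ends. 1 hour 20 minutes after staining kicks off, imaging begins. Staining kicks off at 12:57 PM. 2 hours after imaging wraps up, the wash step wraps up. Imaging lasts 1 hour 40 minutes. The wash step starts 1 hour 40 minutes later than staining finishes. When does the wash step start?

Imaging starts at 12:57 PM + 80 min = 2:17 PM.
Imaging ends at 2:17 PM + 100 min = 3:57 PM.
The wash step ends at 3:57 PM + 120 min = 5:57 PM.
Staining ends at 5:57 PM − 220 min = 2:17 PM.
The wash step starts at 2:17 PM + 100 min = 3:57 PM.

3:57 PM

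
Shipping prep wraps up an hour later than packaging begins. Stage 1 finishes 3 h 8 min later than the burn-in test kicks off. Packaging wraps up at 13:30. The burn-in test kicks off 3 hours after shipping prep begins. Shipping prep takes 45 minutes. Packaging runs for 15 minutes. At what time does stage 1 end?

Packaging starts at 13:30 − 15 min = 13:15.
Shipping prep ends at 13:15 + 60 min = 14:15.
Shipping prep starts at 14:15 − 45 min = 13:30.
The burn-in test starts at 13:30 + 180 min = 16:30.
Stage 1 ends at 16:30 + 188 min = 19:38.

19:38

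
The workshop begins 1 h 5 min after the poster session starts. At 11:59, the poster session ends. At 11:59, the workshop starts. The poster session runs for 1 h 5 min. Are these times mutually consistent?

The poster session starts at 11:59 − 65 min = 10:54.
The workshop starts at 10:54 + 65 min = 11:59.
That matches the stated 11:59, so the schedule is consistent.

Yes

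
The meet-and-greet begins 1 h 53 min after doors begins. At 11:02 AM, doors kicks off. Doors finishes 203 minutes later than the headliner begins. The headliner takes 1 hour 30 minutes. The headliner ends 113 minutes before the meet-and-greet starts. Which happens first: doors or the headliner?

The meet-and-greet starts at 11:02 AM + 113 min = 12:55 PM.
The headliner ends at 12:55 PM − 113 min = 11:02 AM.
The headliner starts at 11:02 AM − 90 min = 9:32 AM.
Doors starts at 11:02 AM and the headliner starts at 9:32 AM, so the headliner is first.

the headliner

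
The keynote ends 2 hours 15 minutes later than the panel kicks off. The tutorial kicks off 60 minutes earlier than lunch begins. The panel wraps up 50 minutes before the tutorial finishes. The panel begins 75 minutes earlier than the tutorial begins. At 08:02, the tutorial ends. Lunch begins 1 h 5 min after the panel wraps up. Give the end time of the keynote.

08:17

The panel ends at 08:02 − 50 min = 07:12.
Lunch starts at 07:12 + 65 min = 08:17.
The tutorial starts at 08:17 − 60 min = 07:17.
The panel starts at 07:17 − 75 min = 06:02.
The keynote ends at 06:02 + 135 min = 08:17.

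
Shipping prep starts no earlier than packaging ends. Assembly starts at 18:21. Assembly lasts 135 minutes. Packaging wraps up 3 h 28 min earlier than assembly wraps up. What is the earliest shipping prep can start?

17:08

Assembly ends at 18:21 + 135 min = 20:36.
Packaging ends at 20:36 − 208 min = 17:08.
Shipping prep is bounded by packaging, so the earliest it can start is 17:08.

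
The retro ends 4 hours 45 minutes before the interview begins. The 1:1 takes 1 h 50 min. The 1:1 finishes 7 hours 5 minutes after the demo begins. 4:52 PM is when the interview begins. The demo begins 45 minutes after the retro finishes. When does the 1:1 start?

6:07 PM

The retro ends at 4:52 PM − 285 min = 12:07 PM.
The demo starts at 12:07 PM + 45 min = 12:52 PM.
The 1:1 ends at 12:52 PM + 425 min = 7:57 PM.
The 1:1 starts at 7:57 PM − 110 min = 6:07 PM.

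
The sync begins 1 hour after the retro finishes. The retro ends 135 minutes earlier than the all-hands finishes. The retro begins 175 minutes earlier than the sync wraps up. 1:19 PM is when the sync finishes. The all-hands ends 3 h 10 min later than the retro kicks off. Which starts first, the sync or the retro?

The retro starts at 1:19 PM − 175 min = 10:24 AM.
The all-hands ends at 10:24 AM + 190 min = 1:34 PM.
The retro ends at 1:34 PM − 135 min = 11:19 AM.
The sync starts at 11:19 AM + 60 min = 12:19 PM.
The sync starts at 12:19 PM and the retro starts at 10:24 AM, so the retro is first.

the retro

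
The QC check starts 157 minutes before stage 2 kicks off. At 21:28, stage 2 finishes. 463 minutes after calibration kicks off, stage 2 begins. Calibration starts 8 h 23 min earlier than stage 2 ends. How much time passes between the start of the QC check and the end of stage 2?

3 h 17 min

Calibration starts at 21:28 − 503 min = 13:05.
Stage 2 starts at 13:05 + 463 min = 20:48.
The QC check starts at 20:48 − 157 min = 18:11.
From 18:11 to 21:28 is 3 h 17 min.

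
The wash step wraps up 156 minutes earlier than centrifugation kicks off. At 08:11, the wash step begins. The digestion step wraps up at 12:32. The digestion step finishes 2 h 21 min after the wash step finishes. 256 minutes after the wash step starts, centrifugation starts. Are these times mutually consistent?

Centrifugation starts at 08:11 + 256 min = 12:27.
The wash step ends at 12:27 − 156 min = 09:51.
The digestion step ends at 09:51 + 141 min = 12:12.
But the digestion step is also said to end at 12:32 — a 20-minute conflict.

No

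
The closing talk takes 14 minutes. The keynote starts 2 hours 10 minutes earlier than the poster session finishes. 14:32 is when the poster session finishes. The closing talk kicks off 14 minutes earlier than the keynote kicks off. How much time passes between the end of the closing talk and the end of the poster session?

130 minutes

The keynote starts at 14:32 − 130 min = 12:22.
The closing talk starts at 12:22 − 14 min = 12:08.
The closing talk ends at 12:08 + 14 min = 12:22.
From 12:22 to 14:32 is 130 minutes.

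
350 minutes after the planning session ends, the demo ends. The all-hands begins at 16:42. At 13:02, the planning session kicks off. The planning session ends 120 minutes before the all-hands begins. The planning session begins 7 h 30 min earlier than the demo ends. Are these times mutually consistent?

The planning session ends at 16:42 − 120 min = 14:42.
The demo ends at 14:42 + 350 min = 20:32.
The planning session starts at 20:32 − 450 min = 13:02.
That matches the stated 13:02, so the schedule is consistent.

Yes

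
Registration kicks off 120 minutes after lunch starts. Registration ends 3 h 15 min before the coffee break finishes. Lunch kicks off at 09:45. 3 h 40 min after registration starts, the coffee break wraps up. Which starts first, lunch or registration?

Registration starts at 09:45 + 120 min = 11:45.
Lunch starts at 09:45 and registration starts at 11:45, so lunch is first.

lunch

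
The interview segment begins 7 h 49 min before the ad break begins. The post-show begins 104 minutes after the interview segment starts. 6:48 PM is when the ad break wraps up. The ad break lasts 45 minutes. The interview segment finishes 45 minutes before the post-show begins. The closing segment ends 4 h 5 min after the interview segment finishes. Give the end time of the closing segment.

3:18 PM

The ad break starts at 6:48 PM − 45 min = 6:03 PM.
The interview segment starts at 6:03 PM − 469 min = 10:14 AM.
The post-show starts at 10:14 AM + 104 min = 11:58 AM.
The interview segment ends at 11:58 AM − 45 min = 11:13 AM.
The closing segment ends at 11:13 AM + 245 min = 3:18 PM.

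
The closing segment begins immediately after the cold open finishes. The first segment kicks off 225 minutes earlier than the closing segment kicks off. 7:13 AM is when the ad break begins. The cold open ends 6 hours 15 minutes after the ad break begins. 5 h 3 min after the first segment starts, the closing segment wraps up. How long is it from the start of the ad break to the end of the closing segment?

The cold open ends at 7:13 AM + 375 min = 1:28 PM.
So the closing segment starts at 1:28 PM.
The first segment starts at 1:28 PM − 225 min = 9:43 AM.
The closing segment ends at 9:43 AM + 303 min = 2:46 PM.
From 7:13 AM to 2:46 PM is 7 h 33 min.

7 h 33 min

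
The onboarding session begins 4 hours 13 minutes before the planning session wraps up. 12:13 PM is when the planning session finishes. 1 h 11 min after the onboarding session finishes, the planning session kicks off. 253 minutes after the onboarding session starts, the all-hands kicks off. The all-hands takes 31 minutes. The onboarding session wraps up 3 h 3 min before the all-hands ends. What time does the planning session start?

10:52 AM

The onboarding session starts at 12:13 PM − 253 min = 8:00 AM.
The all-hands starts at 8:00 AM + 253 min = 12:13 PM.
The all-hands ends at 12:13 PM + 31 min = 12:44 PM.
The onboarding session ends at 12:44 PM − 183 min = 9:41 AM.
The planning session starts at 9:41 AM + 71 min = 10:52 AM.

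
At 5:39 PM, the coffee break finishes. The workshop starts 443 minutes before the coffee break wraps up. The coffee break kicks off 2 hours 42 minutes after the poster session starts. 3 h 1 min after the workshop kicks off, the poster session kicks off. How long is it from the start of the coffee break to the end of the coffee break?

The workshop starts at 5:39 PM − 443 min = 10:16 AM.
The poster session starts at 10:16 AM + 181 min = 1:17 PM.
The coffee break starts at 1:17 PM + 162 min = 3:59 PM.
From 3:59 PM to 5:39 PM is 1 h 40 min.

1 h 40 min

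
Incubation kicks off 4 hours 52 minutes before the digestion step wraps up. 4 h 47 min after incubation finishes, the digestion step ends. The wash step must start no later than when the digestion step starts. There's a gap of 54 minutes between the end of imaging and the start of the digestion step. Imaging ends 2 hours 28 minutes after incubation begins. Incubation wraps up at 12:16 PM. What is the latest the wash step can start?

The digestion step ends at 12:16 PM + 287 min = 5:03 PM.
Incubation starts at 5:03 PM − 292 min = 12:11 PM.
Imaging ends at 12:11 PM + 148 min = 2:39 PM.
The digestion step starts at 2:39 PM + 54 min = 3:33 PM.
The wash step is bounded by the digestion step, so the latest it can start is 3:33 PM.

3:33 PM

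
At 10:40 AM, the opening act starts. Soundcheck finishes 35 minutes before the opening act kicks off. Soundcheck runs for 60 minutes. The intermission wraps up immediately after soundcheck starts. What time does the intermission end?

Soundcheck ends at 10:40 AM − 35 min = 10:05 AM.
Soundcheck starts at 10:05 AM − 60 min = 9:05 AM.
So the intermission ends at 9:05 AM.

9:05 AM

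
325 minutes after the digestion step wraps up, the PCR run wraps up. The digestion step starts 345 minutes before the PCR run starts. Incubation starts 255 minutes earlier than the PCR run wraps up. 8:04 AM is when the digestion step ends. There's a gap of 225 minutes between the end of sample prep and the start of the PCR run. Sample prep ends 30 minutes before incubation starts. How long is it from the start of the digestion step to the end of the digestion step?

80 minutes

The PCR run ends at 8:04 AM + 325 min = 1:29 PM.
Incubation starts at 1:29 PM − 255 min = 9:14 AM.
Sample prep ends at 9:14 AM − 30 min = 8:44 AM.
The PCR run starts at 8:44 AM + 225 min = 12:29 PM.
The digestion step starts at 12:29 PM − 345 min = 6:44 AM.
From 6:44 AM to 8:04 AM is 80 minutes.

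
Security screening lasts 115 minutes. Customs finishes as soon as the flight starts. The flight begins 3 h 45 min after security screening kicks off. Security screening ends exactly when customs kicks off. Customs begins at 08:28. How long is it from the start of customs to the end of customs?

Security screening ends at 08:28.
Security screening starts at 08:28 − 115 min = 06:33.
The flight starts at 06:33 + 225 min = 10:18.
So customs ends at 10:18.
From 08:28 to 10:18 is 110 minutes.

110 minutes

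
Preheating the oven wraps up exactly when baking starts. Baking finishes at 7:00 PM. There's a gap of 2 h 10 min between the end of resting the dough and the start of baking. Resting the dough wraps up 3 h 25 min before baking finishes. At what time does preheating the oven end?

5:45 PM

Resting the dough ends at 7:00 PM − 205 min = 3:35 PM.
Baking starts at 3:35 PM + 130 min = 5:45 PM.
So preheating the oven ends at 5:45 PM.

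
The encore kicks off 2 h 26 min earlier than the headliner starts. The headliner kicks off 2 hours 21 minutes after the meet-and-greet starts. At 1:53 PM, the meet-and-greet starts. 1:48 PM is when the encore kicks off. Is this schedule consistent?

Yes

The headliner starts at 1:53 PM + 141 min = 4:14 PM.
The encore starts at 4:14 PM − 146 min = 1:48 PM.
That matches the stated 1:48 PM, so the schedule is consistent.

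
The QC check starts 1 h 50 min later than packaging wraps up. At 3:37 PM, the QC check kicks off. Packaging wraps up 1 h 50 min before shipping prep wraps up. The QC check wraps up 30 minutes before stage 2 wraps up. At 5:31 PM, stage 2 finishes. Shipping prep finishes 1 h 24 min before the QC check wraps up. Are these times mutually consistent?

The QC check ends at 5:31 PM − 30 min = 5:01 PM.
Shipping prep ends at 5:01 PM − 84 min = 3:37 PM.
Packaging ends at 3:37 PM − 110 min = 1:47 PM.
The QC check starts at 1:47 PM + 110 min = 3:37 PM.
That matches the stated 3:37 PM, so the schedule is consistent.

Yes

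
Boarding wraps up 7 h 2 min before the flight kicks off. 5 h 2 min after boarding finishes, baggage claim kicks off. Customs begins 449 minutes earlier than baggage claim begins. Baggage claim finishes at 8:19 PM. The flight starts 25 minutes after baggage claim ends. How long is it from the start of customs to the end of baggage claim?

The flight starts at 8:19 PM + 25 min = 8:44 PM.
Boarding ends at 8:44 PM − 422 min = 1:42 PM.
Baggage claim starts at 1:42 PM + 302 min = 6:44 PM.
Customs starts at 6:44 PM − 449 min = 11:15 AM.
From 11:15 AM to 8:19 PM is 9 hours 4 minutes.

9 hours 4 minutes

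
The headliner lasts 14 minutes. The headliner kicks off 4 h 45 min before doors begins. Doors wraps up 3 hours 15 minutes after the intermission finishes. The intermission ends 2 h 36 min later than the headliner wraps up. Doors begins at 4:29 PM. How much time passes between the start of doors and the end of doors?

The headliner starts at 4:29 PM − 285 min = 11:44 AM.
The headliner ends at 11:44 AM + 14 min = 11:58 AM.
The intermission ends at 11:58 AM + 156 min = 2:34 PM.
Doors ends at 2:34 PM + 195 min = 5:49 PM.
From 4:29 PM to 5:49 PM is 1 hour 20 minutes.

1 hour 20 minutes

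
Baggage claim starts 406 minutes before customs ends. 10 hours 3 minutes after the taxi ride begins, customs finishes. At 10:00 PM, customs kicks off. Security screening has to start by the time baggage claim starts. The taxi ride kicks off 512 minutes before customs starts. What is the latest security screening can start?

The taxi ride starts at 10:00 PM − 512 min = 1:28 PM.
Customs ends at 1:28 PM + 603 min = 11:31 PM.
Baggage claim starts at 11:31 PM − 406 min = 4:45 PM.
Security screening is bounded by baggage claim, so the latest it can start is 4:45 PM.

4:45 PM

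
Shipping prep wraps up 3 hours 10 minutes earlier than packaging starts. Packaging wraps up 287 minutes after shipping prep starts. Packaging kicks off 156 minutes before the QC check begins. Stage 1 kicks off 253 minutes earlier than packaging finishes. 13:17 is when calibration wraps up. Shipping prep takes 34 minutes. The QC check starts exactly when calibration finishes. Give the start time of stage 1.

The QC check starts at 13:17.
Packaging starts at 13:17 − 156 min = 10:41.
Shipping prep ends at 10:41 − 190 min = 07:31.
Shipping prep starts at 07:31 − 34 min = 06:57.
Packaging ends at 06:57 + 287 min = 11:44.
Stage 1 starts at 11:44 − 253 min = 07:31.

07:31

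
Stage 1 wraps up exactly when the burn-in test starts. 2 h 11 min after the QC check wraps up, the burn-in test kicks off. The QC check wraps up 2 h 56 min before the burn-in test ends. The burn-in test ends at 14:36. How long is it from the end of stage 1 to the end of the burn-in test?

45 minutes

The QC check ends at 14:36 − 176 min = 11:40.
The burn-in test starts at 11:40 + 131 min = 13:51.
So stage 1 ends at 13:51.
From 13:51 to 14:36 is 45 minutes.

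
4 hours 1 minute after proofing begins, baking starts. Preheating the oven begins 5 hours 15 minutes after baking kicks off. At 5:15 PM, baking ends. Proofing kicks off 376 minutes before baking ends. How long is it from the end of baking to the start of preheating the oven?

Proofing starts at 5:15 PM − 376 min = 10:59 AM.
Baking starts at 10:59 AM + 241 min = 3:00 PM.
Preheating the oven starts at 3:00 PM + 315 min = 8:15 PM.
From 5:15 PM to 8:15 PM is 180 minutes.

180 minutes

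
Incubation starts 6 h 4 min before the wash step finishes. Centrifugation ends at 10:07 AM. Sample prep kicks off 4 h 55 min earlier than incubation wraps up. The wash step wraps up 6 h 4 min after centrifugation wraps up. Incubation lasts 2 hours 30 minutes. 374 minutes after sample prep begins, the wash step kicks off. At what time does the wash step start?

1:56 PM

The wash step ends at 10:07 AM + 364 min = 4:11 PM.
Incubation starts at 4:11 PM − 364 min = 10:07 AM.
Incubation ends at 10:07 AM + 150 min = 12:37 PM.
Sample prep starts at 12:37 PM − 295 min = 7:42 AM.
The wash step starts at 7:42 AM + 374 min = 1:56 PM.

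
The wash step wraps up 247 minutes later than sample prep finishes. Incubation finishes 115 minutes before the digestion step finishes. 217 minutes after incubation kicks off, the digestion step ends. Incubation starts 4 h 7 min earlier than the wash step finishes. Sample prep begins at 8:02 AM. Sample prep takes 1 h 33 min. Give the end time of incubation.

11:17 AM

Sample prep ends at 8:02 AM + 93 min = 9:35 AM.
The wash step ends at 9:35 AM + 247 min = 1:42 PM.
Incubation starts at 1:42 PM − 247 min = 9:35 AM.
The digestion step ends at 9:35 AM + 217 min = 1:12 PM.
Incubation ends at 1:12 PM − 115 min = 11:17 AM.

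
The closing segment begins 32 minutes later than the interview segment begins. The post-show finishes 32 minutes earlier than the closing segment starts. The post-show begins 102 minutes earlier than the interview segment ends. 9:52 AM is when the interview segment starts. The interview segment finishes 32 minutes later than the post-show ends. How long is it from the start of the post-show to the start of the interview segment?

1 h 10 min

The closing segment starts at 9:52 AM + 32 min = 10:24 AM.
The post-show ends at 10:24 AM − 32 min = 9:52 AM.
The interview segment ends at 9:52 AM + 32 min = 10:24 AM.
The post-show starts at 10:24 AM − 102 min = 8:42 AM.
From 8:42 AM to 9:52 AM is 1 h 10 min.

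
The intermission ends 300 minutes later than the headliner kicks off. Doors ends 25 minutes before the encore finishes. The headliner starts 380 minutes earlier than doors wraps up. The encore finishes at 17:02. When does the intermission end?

Doors ends at 17:02 − 25 min = 16:37.
The headliner starts at 16:37 − 380 min = 10:17.
The intermission ends at 10:17 + 300 min = 15:17.

15:17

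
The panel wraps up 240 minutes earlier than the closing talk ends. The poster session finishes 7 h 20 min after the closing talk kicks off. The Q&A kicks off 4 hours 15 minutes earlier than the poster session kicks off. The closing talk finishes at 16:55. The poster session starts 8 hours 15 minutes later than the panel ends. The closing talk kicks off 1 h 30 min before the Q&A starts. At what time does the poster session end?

The panel ends at 16:55 − 240 min = 12:55.
The poster session starts at 12:55 + 495 min = 21:10.
The Q&A starts at 21:10 − 255 min = 16:55.
The closing talk starts at 16:55 − 90 min = 15:25.
The poster session ends at 15:25 + 440 min = 22:45.

22:45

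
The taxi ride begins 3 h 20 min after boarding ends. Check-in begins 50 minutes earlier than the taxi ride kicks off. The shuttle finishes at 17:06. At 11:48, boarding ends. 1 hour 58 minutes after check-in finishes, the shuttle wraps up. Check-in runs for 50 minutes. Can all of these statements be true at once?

Yes

The taxi ride starts at 11:48 + 200 min = 15:08.
Check-in starts at 15:08 − 50 min = 14:18.
Check-in ends at 14:18 + 50 min = 15:08.
The shuttle ends at 15:08 + 118 min = 17:06.
That matches the stated 17:06, so the schedule is consistent.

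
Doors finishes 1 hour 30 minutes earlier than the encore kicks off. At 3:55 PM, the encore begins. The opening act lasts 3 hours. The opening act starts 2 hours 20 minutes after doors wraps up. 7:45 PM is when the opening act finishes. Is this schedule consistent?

Yes

Doors ends at 3:55 PM − 90 min = 2:25 PM.
The opening act starts at 2:25 PM + 140 min = 4:45 PM.
The opening act ends at 4:45 PM + 180 min = 7:45 PM.
That matches the stated 7:45 PM, so the schedule is consistent.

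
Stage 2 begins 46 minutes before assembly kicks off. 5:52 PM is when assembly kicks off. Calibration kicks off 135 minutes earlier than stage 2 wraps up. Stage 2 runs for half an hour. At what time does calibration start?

Stage 2 starts at 5:52 PM − 46 min = 5:06 PM.
Stage 2 ends at 5:06 PM + 30 min = 5:36 PM.
Calibration starts at 5:36 PM − 135 min = 3:21 PM.

3:21 PM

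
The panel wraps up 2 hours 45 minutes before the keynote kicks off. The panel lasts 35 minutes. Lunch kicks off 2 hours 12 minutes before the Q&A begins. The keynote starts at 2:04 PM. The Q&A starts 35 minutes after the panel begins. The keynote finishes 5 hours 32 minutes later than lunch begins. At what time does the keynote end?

2:39 PM

The panel ends at 2:04 PM − 165 min = 11:19 AM.
The panel starts at 11:19 AM − 35 min = 10:44 AM.
The Q&A starts at 10:44 AM + 35 min = 11:19 AM.
Lunch starts at 11:19 AM − 132 min = 9:07 AM.
The keynote ends at 9:07 AM + 332 min = 2:39 PM.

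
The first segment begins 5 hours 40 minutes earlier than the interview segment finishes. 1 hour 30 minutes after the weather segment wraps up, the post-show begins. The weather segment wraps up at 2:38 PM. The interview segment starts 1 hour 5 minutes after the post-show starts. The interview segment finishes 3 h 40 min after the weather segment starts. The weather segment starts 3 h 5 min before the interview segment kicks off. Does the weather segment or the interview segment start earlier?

The post-show starts at 2:38 PM + 90 min = 4:08 PM.
The interview segment starts at 4:08 PM + 65 min = 5:13 PM.
The weather segment starts at 5:13 PM − 185 min = 2:08 PM.
The weather segment starts at 2:08 PM and the interview segment starts at 5:13 PM, so the weather segment is first.

the weather segment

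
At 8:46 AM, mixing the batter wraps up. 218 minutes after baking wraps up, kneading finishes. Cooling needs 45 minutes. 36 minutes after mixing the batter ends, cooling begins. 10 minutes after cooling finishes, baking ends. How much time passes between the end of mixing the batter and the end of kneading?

Cooling starts at 8:46 AM + 36 min = 9:22 AM.
Cooling ends at 9:22 AM + 45 min = 10:07 AM.
Baking ends at 10:07 AM + 10 min = 10:17 AM.
Kneading ends at 10:17 AM + 218 min = 1:55 PM.
From 8:46 AM to 1:55 PM is 5 hours 9 minutes.

5 hours 9 minutes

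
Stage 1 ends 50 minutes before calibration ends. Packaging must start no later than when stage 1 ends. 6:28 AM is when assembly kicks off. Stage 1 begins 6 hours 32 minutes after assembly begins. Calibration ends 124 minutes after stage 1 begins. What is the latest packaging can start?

2:14 PM

Stage 1 starts at 6:28 AM + 392 min = 1:00 PM.
Calibration ends at 1:00 PM + 124 min = 3:04 PM.
Stage 1 ends at 3:04 PM − 50 min = 2:14 PM.
Packaging is bounded by stage 1, so the latest it can start is 2:14 PM.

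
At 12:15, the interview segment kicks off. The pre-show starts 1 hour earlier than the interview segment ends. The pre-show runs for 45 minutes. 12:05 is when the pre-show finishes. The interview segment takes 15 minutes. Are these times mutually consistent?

No

The interview segment ends at 12:15 + 15 min = 12:30.
The pre-show starts at 12:30 − 60 min = 11:30.
The pre-show ends at 11:30 + 45 min = 12:15.
But the pre-show is also said to end at 12:05 — a 10-minute conflict.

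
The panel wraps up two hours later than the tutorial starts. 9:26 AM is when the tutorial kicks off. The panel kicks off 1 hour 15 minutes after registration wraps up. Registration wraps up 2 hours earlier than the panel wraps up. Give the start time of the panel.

The panel ends at 9:26 AM + 120 min = 11:26 AM.
Registration ends at 11:26 AM − 120 min = 9:26 AM.
The panel starts at 9:26 AM + 75 min = 10:41 AM.

10:41 AM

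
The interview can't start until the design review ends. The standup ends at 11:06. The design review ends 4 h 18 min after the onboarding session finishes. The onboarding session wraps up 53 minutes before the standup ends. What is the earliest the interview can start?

The onboarding session ends at 11:06 − 53 min = 10:13.
The design review ends at 10:13 + 258 min = 14:31.
The interview is bounded by the design review, so the earliest it can start is 14:31.

14:31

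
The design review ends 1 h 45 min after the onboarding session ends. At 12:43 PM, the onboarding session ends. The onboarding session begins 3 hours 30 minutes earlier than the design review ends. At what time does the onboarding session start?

10:58 AM

The design review ends at 12:43 PM + 105 min = 2:28 PM.
The onboarding session starts at 2:28 PM − 210 min = 10:58 AM.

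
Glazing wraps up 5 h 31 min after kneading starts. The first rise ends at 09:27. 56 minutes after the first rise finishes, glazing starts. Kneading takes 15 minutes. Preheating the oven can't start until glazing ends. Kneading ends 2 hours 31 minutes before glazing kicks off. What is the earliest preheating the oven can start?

13:08

Glazing starts at 09:27 + 56 min = 10:23.
Kneading ends at 10:23 − 151 min = 07:52.
Kneading starts at 07:52 − 15 min = 07:37.
Glazing ends at 07:37 + 331 min = 13:08.
Preheating the oven is bounded by glazing, so the earliest it can start is 13:08.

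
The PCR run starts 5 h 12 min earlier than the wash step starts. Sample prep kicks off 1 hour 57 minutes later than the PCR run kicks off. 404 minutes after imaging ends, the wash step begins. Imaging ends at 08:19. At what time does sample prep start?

11:48

The wash step starts at 08:19 + 404 min = 15:03.
The PCR run starts at 15:03 − 312 min = 09:51.
Sample prep starts at 09:51 + 117 min = 11:48.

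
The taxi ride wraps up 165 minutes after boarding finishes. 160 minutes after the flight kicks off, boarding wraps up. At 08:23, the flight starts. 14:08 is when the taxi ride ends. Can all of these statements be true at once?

No

Boarding ends at 08:23 + 160 min = 11:03.
The taxi ride ends at 11:03 + 165 min = 13:48.
But the taxi ride is also said to end at 14:08 — a 20-minute conflict.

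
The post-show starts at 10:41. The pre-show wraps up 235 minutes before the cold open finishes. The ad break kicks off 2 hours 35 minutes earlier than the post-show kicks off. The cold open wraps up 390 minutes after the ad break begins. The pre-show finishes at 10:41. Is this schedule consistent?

The ad break starts at 10:41 − 155 min = 08:06.
The cold open ends at 08:06 + 390 min = 14:36.
The pre-show ends at 14:36 − 235 min = 10:41.
That matches the stated 10:41, so the schedule is consistent.

Yes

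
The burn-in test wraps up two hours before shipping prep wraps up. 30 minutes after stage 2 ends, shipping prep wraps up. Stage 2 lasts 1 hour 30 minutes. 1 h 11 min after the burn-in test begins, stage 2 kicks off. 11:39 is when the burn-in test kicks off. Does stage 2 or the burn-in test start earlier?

the burn-in test

Stage 2 starts at 11:39 + 71 min = 12:50.
Stage 2 starts at 12:50 and the burn-in test starts at 11:39, so the burn-in test is first.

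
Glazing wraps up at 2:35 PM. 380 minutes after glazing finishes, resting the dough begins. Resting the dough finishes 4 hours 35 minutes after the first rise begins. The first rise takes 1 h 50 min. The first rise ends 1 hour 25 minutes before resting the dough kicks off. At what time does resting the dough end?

10:15 PM

Resting the dough starts at 2:35 PM + 380 min = 8:55 PM.
The first rise ends at 8:55 PM − 85 min = 7:30 PM.
The first rise starts at 7:30 PM − 110 min = 5:40 PM.
Resting the dough ends at 5:40 PM + 275 min = 10:15 PM.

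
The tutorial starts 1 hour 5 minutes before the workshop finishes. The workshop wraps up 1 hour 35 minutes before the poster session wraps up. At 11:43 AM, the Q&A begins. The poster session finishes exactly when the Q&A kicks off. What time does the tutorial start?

9:03 AM

The poster session ends at 11:43 AM.
The workshop ends at 11:43 AM − 95 min = 10:08 AM.
The tutorial starts at 10:08 AM − 65 min = 9:03 AM.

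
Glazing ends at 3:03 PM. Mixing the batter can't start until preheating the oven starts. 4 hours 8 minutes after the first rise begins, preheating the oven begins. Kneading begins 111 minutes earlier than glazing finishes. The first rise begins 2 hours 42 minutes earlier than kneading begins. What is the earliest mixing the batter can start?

2:38 PM

Kneading starts at 3:03 PM − 111 min = 1:12 PM.
The first rise starts at 1:12 PM − 162 min = 10:30 AM.
Preheating the oven starts at 10:30 AM + 248 min = 2:38 PM.
Mixing the batter is bounded by preheating the oven, so the earliest it can start is 2:38 PM.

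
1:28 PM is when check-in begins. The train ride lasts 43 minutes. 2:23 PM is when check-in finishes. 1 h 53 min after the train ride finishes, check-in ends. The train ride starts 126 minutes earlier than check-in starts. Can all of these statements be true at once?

No

The train ride starts at 1:28 PM − 126 min = 11:22 AM.
The train ride ends at 11:22 AM + 43 min = 12:05 PM.
Check-in ends at 12:05 PM + 113 min = 1:58 PM.
But check-in is also said to end at 2:23 PM — a 25-minute conflict.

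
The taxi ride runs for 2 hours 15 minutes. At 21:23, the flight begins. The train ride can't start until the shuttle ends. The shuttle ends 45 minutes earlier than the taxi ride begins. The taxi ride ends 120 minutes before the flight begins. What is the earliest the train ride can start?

16:23

The taxi ride ends at 21:23 − 120 min = 19:23.
The taxi ride starts at 19:23 − 135 min = 17:08.
The shuttle ends at 17:08 − 45 min = 16:23.
The train ride is bounded by the shuttle, so the earliest it can start is 16:23.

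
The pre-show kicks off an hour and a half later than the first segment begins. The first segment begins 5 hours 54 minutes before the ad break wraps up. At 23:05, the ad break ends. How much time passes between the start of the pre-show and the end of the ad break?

The first segment starts at 23:05 − 354 min = 17:11.
The pre-show starts at 17:11 + 90 min = 18:41.
From 18:41 to 23:05 is 4 h 24 min.

4 h 24 min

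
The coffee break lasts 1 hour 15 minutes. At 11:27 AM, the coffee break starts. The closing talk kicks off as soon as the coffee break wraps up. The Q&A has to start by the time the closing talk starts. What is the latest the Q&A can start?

12:42 PM

The coffee break ends at 11:27 AM + 75 min = 12:42 PM.
So the closing talk starts at 12:42 PM.
The Q&A is bounded by the closing talk, so the latest it can start is 12:42 PM.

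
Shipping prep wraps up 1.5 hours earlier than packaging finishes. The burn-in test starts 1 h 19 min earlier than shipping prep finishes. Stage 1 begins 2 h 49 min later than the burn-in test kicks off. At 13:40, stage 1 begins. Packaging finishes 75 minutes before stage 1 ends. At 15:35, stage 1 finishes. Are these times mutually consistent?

No

Packaging ends at 15:35 − 75 min = 14:20.
Shipping prep ends at 14:20 − 90 min = 12:50.
The burn-in test starts at 12:50 − 79 min = 11:31.
Stage 1 starts at 11:31 + 169 min = 14:20.
But stage 1 is also said to start at 13:40 — a 40-minute conflict.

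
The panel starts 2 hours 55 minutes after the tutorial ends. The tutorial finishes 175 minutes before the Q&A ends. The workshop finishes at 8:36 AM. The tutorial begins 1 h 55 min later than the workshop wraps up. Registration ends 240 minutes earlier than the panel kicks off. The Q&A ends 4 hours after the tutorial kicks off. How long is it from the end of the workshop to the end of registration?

1 hour 55 minutes

The tutorial starts at 8:36 AM + 115 min = 10:31 AM.
The Q&A ends at 10:31 AM + 240 min = 2:31 PM.
The tutorial ends at 2:31 PM − 175 min = 11:36 AM.
The panel starts at 11:36 AM + 175 min = 2:31 PM.
Registration ends at 2:31 PM − 240 min = 10:31 AM.
From 8:36 AM to 10:31 AM is 1 hour 55 minutes.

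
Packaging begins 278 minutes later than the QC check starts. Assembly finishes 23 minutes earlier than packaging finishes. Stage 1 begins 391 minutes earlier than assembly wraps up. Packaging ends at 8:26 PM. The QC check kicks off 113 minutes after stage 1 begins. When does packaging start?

8:03 PM

Assembly ends at 8:26 PM − 23 min = 8:03 PM.
Stage 1 starts at 8:03 PM − 391 min = 1:32 PM.
The QC check starts at 1:32 PM + 113 min = 3:25 PM.
Packaging starts at 3:25 PM + 278 min = 8:03 PM.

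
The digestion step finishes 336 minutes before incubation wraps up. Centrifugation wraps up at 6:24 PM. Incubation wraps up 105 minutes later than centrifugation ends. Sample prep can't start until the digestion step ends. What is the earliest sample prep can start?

Incubation ends at 6:24 PM + 105 min = 8:09 PM.
The digestion step ends at 8:09 PM − 336 min = 2:33 PM.
Sample prep is bounded by the digestion step, so the earliest it can start is 2:33 PM.

2:33 PM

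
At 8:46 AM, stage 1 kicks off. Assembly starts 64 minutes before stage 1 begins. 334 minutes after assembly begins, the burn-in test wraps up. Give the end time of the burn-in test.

Assembly starts at 8:46 AM − 64 min = 7:42 AM.
The burn-in test ends at 7:42 AM + 334 min = 1:16 PM.

1:16 PM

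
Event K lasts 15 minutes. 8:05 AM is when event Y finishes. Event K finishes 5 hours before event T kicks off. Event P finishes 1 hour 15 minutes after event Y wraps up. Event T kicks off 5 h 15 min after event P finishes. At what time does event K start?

9:20 AM

Event P ends at 8:05 AM + 75 min = 9:20 AM.
Event T starts at 9:20 AM + 315 min = 2:35 PM.
Event K ends at 2:35 PM − 300 min = 9:35 AM.
Event K starts at 9:35 AM − 15 min = 9:20 AM.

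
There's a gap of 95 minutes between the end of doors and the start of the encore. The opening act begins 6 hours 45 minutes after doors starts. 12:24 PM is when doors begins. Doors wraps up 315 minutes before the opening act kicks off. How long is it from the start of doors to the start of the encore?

The opening act starts at 12:24 PM + 405 min = 7:09 PM.
Doors ends at 7:09 PM − 315 min = 1:54 PM.
The encore starts at 1:54 PM + 95 min = 3:29 PM.
From 12:24 PM to 3:29 PM is 3 hours 5 minutes.

3 hours 5 minutes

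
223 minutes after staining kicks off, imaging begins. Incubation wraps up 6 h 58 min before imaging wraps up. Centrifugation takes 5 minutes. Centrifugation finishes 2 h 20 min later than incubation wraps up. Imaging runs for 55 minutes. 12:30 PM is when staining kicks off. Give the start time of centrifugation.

12:25 PM

Imaging starts at 12:30 PM + 223 min = 4:13 PM.
Imaging ends at 4:13 PM + 55 min = 5:08 PM.
Incubation ends at 5:08 PM − 418 min = 10:10 AM.
Centrifugation ends at 10:10 AM + 140 min = 12:30 PM.
Centrifugation starts at 12:30 PM − 5 min = 12:25 PM.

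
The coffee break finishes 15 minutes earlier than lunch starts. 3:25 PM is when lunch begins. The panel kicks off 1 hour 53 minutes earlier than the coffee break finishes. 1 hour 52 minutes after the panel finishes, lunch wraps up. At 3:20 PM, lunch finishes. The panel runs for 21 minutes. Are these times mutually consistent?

No

The coffee break ends at 3:25 PM − 15 min = 3:10 PM.
The panel starts at 3:10 PM − 113 min = 1:17 PM.
The panel ends at 1:17 PM + 21 min = 1:38 PM.
Lunch ends at 1:38 PM + 112 min = 3:30 PM.
But lunch is also said to end at 3:20 PM — a 10-minute conflict.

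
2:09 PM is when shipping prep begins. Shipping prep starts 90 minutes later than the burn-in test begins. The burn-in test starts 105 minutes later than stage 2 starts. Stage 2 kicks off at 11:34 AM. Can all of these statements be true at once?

No

The burn-in test starts at 11:34 AM + 105 min = 1:19 PM.
Shipping prep starts at 1:19 PM + 90 min = 2:49 PM.
But shipping prep is also said to start at 2:09 PM — a 40-minute conflict.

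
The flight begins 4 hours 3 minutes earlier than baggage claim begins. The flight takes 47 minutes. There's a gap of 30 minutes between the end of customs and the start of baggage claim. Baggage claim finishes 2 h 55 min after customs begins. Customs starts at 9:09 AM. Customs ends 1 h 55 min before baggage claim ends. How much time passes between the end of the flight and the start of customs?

1 hour 46 minutes

Baggage claim ends at 9:09 AM + 175 min = 12:04 PM.
Customs ends at 12:04 PM − 115 min = 10:09 AM.
Baggage claim starts at 10:09 AM + 30 min = 10:39 AM.
The flight starts at 10:39 AM − 243 min = 6:36 AM.
The flight ends at 6:36 AM + 47 min = 7:23 AM.
From 7:23 AM to 9:09 AM is 1 hour 46 minutes.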